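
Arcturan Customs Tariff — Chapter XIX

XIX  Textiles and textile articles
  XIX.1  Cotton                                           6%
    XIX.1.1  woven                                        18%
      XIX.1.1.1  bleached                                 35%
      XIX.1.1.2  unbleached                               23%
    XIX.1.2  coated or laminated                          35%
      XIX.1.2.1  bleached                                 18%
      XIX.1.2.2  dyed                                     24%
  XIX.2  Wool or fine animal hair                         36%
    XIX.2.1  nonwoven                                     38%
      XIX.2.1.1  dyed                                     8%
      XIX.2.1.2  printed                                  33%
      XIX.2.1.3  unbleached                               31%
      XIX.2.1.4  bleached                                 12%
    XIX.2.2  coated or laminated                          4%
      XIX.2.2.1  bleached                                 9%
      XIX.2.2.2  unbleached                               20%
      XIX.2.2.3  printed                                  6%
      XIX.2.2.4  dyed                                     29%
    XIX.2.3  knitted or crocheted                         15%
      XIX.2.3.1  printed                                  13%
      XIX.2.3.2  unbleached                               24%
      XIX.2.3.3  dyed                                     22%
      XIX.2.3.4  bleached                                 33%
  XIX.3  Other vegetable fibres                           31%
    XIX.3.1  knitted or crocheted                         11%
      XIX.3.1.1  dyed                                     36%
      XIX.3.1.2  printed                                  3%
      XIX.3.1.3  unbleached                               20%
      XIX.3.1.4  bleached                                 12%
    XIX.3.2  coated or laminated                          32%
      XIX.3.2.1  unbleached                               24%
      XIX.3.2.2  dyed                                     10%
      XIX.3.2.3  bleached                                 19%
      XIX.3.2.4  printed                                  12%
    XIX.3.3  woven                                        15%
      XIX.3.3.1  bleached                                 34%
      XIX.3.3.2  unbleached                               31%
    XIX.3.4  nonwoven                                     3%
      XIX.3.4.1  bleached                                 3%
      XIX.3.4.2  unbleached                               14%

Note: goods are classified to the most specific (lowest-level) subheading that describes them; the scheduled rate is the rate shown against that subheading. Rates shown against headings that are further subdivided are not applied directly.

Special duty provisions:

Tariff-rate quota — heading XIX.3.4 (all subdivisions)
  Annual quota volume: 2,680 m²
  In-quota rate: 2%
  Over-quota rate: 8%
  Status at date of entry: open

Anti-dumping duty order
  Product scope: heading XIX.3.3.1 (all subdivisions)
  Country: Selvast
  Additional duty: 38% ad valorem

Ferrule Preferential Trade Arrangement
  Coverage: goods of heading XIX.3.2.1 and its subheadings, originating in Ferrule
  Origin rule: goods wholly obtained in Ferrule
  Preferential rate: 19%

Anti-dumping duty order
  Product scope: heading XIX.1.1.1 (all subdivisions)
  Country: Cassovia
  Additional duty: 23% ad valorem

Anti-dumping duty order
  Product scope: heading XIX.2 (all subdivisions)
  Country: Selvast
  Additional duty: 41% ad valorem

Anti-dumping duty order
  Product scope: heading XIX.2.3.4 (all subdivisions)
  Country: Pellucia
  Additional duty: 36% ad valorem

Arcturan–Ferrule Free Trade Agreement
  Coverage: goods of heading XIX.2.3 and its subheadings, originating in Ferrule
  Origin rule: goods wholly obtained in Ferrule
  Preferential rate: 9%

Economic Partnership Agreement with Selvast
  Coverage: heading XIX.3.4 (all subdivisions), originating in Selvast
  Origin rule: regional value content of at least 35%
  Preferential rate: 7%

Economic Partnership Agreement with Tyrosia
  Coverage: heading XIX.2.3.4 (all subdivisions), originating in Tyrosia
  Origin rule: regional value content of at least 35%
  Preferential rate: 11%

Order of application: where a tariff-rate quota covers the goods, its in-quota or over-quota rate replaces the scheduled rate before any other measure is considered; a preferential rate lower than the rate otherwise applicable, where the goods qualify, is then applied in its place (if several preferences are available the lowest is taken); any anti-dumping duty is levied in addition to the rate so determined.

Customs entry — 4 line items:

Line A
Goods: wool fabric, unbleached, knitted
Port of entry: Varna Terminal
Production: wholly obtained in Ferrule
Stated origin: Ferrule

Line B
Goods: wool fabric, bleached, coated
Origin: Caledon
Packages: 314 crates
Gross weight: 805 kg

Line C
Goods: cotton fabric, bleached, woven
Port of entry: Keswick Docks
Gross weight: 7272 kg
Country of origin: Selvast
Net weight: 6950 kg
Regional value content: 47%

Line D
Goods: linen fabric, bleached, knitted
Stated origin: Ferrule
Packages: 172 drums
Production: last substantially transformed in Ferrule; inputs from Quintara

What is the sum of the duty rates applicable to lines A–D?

65%

Line A: wool → XIX.2; knitted → XIX.2.3; unbleached → XIX.2.3.2. Scheduled 24%. Ferrule agreement on XIX.3.2.1: XIX.2.3.2 not covered; Ferrule agreement on XIX.2.3: wholly obtained → 9% available; preferential 9%. → 9%.
Line B: wool → XIX.2; coated → XIX.2.2; bleached → XIX.2.2.1. Scheduled 9%. No special measure applies. → 9%.
Line C: cotton → XIX.1; woven → XIX.1.1; bleached → XIX.1.1.1. Scheduled 35%. Selvast agreement on XIX.3.4: XIX.1.1.1 not covered. → 35%.
Line D: linen → XIX.3; knitted → XIX.3.1; bleached → XIX.3.1.4. Scheduled 12%. Ferrule agreement on XIX.3.2.1: XIX.3.1.4 not covered; Ferrule agreement on XIX.2.3: XIX.3.1.4 not covered. → 12%.
Sum: 9% + 9% + 35% + 12% = 65%.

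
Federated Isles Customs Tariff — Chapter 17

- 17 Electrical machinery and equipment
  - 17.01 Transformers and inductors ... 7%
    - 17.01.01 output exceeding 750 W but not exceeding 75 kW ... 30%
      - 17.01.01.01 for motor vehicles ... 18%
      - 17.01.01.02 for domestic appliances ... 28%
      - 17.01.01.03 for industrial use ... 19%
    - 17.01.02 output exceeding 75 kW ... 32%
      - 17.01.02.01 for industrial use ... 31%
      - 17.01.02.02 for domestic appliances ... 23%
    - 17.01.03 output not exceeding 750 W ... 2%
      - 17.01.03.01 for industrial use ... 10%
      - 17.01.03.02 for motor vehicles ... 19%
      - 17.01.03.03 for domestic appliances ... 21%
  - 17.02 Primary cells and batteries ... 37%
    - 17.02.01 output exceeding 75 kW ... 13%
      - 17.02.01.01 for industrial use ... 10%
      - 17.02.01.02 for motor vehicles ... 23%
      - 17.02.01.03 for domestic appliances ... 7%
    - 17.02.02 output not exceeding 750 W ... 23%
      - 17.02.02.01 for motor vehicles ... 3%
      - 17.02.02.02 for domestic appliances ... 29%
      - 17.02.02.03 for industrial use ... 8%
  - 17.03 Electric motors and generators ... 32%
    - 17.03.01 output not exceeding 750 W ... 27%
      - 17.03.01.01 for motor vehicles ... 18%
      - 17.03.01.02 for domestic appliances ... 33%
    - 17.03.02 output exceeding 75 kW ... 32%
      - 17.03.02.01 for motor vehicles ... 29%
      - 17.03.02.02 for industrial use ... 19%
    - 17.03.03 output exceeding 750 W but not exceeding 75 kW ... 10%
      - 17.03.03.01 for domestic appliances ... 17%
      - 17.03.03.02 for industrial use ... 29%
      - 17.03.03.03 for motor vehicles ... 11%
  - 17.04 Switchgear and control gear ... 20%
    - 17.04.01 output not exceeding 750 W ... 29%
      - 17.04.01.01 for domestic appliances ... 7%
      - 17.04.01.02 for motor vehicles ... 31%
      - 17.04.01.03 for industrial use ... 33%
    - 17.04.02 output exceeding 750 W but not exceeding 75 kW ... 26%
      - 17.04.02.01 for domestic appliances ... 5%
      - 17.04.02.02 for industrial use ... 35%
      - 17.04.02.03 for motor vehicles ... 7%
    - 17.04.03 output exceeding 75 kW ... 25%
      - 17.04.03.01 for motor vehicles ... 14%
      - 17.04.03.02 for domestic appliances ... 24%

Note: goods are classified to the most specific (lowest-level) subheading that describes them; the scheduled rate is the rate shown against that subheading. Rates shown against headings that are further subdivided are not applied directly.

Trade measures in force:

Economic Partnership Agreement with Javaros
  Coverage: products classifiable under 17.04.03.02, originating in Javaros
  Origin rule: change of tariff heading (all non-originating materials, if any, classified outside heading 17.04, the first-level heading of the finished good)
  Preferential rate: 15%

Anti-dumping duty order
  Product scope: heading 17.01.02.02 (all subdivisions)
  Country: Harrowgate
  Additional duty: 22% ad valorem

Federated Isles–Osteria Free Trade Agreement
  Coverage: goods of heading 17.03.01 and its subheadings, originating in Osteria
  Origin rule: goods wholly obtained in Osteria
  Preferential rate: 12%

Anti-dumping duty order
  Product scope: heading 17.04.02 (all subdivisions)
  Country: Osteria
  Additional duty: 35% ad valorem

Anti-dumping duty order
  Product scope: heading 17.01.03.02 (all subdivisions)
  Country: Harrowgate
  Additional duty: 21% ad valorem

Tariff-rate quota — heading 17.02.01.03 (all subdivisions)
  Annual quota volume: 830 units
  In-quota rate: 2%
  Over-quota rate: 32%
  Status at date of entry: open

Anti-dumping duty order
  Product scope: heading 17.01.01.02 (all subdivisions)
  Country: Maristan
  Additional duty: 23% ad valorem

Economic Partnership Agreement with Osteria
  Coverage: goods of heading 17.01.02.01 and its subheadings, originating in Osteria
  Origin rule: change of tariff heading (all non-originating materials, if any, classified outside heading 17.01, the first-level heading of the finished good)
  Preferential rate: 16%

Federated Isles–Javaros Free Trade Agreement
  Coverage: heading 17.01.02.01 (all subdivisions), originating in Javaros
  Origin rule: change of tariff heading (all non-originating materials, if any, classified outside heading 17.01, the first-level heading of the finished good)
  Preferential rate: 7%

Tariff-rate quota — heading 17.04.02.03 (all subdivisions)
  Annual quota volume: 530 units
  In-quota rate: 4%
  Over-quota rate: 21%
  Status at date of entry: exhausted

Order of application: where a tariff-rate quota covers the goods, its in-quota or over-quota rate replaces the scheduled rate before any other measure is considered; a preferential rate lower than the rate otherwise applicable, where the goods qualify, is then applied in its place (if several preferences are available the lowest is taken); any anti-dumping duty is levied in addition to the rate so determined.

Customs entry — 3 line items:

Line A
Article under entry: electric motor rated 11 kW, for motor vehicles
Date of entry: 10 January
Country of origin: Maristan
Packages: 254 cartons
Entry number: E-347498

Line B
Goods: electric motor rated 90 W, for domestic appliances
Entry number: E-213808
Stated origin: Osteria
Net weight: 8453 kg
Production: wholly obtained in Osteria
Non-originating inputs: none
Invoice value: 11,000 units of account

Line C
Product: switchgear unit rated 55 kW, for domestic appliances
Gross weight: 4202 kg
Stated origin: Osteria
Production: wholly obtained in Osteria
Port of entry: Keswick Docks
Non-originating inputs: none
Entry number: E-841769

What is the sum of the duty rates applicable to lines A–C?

Line A: electric motor → 17.03; rated 11 kW → 17.03.03; for motor vehicles → 17.03.03.03. Scheduled 11%. No special measure applies. → 11%.
Line B: electric motor → 17.03; rated 90 W → 17.03.01; for domestic appliances → 17.03.01.02. Scheduled 33%. Osteria agreement on 17.03.01: wholly obtained → 12% available; Osteria agreement on 17.01.02.01: 17.03.01.02 not covered; preferential 12%. → 12%.
Line C: switchgear unit → 17.04; rated 55 kW → 17.04.02; for domestic appliances → 17.04.02.01. Scheduled 5%. Osteria agreement on 17.03.01: 17.04.02.01 not covered; Osteria agreement on 17.01.02.01: 17.04.02.01 not covered; anti-dumping (Osteria, 17.04.02): +35%; total 5% + 35% = 40%. → 40%.
Sum: 11% + 12% + 40% = 63%.

63%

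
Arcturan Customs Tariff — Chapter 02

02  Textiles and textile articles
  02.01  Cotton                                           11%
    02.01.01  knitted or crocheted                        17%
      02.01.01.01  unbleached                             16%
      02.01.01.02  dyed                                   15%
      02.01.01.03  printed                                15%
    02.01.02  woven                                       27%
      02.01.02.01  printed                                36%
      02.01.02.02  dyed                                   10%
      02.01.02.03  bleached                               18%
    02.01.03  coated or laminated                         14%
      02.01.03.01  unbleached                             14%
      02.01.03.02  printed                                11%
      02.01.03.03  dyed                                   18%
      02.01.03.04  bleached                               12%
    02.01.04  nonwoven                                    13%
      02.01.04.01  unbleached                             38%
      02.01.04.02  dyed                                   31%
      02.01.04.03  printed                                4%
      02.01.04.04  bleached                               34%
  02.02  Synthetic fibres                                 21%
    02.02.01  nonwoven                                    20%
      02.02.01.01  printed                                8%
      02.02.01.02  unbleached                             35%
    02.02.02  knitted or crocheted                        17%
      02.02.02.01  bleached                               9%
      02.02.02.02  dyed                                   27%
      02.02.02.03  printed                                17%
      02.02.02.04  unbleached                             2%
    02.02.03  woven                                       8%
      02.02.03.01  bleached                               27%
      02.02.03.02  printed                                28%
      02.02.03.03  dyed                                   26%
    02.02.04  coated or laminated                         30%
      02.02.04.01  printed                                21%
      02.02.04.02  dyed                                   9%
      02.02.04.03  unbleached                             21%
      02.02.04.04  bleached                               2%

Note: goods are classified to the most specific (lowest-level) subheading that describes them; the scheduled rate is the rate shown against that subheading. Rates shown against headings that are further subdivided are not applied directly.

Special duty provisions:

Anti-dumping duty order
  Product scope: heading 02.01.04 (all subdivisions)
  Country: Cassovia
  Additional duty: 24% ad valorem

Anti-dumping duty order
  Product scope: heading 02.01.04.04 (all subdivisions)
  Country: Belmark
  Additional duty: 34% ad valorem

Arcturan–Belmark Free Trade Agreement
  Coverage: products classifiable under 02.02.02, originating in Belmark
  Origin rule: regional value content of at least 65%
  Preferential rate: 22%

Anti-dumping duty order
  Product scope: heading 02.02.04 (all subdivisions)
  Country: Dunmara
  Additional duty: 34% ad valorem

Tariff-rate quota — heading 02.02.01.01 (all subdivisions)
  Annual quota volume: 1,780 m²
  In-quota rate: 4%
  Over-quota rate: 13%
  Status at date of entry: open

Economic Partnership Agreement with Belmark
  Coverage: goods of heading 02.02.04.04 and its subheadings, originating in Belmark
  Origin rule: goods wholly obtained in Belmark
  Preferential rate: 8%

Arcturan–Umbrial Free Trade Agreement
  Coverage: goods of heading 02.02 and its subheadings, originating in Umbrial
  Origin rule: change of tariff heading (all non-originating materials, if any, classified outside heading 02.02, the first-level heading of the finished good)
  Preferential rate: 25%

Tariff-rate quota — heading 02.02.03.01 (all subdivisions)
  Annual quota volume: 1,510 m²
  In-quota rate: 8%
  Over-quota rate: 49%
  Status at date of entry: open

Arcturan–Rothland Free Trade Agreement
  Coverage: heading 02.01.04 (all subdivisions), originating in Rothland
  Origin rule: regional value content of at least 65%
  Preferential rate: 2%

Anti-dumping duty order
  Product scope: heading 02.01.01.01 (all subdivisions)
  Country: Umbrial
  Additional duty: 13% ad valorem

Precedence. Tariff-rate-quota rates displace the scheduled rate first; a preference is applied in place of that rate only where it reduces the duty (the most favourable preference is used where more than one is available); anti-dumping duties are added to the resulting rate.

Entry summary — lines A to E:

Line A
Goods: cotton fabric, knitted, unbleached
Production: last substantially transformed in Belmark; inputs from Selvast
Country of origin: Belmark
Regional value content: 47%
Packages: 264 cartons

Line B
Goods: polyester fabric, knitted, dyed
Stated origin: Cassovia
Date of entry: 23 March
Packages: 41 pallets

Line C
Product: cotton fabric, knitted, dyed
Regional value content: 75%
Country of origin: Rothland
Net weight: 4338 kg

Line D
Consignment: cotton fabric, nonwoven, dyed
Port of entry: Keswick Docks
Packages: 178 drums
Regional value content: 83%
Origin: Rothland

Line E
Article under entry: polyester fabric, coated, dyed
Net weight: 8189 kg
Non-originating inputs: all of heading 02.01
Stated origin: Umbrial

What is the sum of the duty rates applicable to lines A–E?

Line A: cotton → 02.01; knitted → 02.01.01; unbleached → 02.01.01.01. Scheduled 16%. Belmark agreement on 02.02.02: 02.01.01.01 not covered; Belmark agreement on 02.02.04.04: 02.01.01.01 not covered. → 16%.
Line B: polyester → 02.02; knitted → 02.02.02; dyed → 02.02.02.02. Scheduled 27%. No special measure applies. → 27%.
Line C: cotton → 02.01; knitted → 02.01.01; dyed → 02.01.01.02. Scheduled 15%. Rothland agreement on 02.01.04: 02.01.01.02 not covered. → 15%.
Line D: cotton → 02.01; nonwoven → 02.01.04; dyed → 02.01.04.02. Scheduled 31%. Rothland agreement on 02.01.04: RVC ≥ 65% → 2% available; preferential 2%. → 2%.
Line E: polyester → 02.02; coated → 02.02.04; dyed → 02.02.04.02. Scheduled 9%. Umbrial agreement on 02.02: CTH met → 25% available; preference 25% not lower than 9% → no reduction. → 9%.
Sum: 16% + 27% + 15% + 2% + 9% = 69%.

69%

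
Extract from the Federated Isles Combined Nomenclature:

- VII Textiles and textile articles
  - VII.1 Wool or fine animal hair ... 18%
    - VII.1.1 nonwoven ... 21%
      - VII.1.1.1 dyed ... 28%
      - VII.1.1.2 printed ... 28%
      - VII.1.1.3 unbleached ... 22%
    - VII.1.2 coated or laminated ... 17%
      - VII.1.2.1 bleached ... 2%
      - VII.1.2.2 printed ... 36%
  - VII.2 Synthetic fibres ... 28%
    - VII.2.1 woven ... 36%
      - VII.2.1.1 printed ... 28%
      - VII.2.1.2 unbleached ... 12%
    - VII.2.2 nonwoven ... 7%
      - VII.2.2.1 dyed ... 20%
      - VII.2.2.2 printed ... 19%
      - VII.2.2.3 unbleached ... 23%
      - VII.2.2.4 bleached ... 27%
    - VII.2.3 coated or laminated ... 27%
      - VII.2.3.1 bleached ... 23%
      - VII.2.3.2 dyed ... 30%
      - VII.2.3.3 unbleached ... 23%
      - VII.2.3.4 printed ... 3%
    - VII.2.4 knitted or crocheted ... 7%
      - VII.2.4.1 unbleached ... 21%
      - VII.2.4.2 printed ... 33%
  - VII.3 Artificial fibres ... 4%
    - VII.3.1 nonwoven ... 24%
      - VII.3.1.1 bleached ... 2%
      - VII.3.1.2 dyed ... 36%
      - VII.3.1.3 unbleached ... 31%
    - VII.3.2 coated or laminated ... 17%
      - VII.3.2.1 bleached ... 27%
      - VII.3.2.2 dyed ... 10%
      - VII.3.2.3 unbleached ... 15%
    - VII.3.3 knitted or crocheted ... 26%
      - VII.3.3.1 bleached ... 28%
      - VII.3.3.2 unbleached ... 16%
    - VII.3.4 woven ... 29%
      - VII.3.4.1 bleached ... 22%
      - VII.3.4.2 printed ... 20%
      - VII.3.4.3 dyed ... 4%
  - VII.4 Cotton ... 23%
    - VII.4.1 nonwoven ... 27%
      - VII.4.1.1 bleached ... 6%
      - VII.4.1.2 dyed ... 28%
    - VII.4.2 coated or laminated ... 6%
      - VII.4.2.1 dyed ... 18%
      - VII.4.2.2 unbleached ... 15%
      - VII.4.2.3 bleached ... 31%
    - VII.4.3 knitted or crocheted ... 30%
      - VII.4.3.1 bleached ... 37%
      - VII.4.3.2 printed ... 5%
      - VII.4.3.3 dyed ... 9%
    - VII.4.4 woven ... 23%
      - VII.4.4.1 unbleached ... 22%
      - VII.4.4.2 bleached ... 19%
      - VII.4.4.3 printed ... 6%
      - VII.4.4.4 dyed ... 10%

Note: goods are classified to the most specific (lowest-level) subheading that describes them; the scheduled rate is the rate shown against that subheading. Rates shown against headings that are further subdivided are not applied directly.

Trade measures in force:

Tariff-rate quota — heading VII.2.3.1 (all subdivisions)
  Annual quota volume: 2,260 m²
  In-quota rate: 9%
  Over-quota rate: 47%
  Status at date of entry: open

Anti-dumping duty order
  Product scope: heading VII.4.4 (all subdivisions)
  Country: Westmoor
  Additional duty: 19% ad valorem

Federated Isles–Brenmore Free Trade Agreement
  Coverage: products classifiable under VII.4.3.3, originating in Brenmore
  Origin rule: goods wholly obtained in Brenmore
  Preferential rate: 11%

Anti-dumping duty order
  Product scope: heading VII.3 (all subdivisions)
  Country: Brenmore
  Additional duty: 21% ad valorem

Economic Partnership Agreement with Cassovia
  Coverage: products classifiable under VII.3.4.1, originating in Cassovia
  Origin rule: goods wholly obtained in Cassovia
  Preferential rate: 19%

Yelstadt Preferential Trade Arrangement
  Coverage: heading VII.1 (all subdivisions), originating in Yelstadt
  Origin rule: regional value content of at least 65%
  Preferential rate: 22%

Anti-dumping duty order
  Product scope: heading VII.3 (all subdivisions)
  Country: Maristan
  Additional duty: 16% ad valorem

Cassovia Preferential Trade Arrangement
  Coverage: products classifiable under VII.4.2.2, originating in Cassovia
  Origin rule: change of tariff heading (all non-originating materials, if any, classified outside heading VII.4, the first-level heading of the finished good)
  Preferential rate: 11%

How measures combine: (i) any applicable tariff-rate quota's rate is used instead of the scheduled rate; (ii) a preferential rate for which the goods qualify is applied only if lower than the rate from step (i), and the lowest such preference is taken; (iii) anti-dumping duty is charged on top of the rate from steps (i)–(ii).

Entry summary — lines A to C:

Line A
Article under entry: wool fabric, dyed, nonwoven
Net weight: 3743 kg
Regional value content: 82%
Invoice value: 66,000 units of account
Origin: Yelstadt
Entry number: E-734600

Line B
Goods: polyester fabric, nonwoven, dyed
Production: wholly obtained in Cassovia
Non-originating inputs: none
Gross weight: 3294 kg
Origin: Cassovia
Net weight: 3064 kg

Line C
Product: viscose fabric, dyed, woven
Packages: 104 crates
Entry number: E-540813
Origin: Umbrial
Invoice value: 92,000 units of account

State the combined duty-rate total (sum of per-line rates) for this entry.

46%

Line A: wool → VII.1; nonwoven → VII.1.1; dyed → VII.1.1.1. Scheduled 28%. Yelstadt agreement on VII.1: RVC ≥ 65% → 22% available; preferential 22%. → 22%.
Line B: polyester → VII.2; nonwoven → VII.2.2; dyed → VII.2.2.1. Scheduled 20%. Cassovia agreement on VII.3.4.1: VII.2.2.1 not covered; Cassovia agreement on VII.4.2.2: VII.2.2.1 not covered. → 20%.
Line C: viscose → VII.3; woven → VII.3.4; dyed → VII.3.4.3. Scheduled 4%. No special measure applies. → 4%.
Sum: 22% + 20% + 4% = 46%.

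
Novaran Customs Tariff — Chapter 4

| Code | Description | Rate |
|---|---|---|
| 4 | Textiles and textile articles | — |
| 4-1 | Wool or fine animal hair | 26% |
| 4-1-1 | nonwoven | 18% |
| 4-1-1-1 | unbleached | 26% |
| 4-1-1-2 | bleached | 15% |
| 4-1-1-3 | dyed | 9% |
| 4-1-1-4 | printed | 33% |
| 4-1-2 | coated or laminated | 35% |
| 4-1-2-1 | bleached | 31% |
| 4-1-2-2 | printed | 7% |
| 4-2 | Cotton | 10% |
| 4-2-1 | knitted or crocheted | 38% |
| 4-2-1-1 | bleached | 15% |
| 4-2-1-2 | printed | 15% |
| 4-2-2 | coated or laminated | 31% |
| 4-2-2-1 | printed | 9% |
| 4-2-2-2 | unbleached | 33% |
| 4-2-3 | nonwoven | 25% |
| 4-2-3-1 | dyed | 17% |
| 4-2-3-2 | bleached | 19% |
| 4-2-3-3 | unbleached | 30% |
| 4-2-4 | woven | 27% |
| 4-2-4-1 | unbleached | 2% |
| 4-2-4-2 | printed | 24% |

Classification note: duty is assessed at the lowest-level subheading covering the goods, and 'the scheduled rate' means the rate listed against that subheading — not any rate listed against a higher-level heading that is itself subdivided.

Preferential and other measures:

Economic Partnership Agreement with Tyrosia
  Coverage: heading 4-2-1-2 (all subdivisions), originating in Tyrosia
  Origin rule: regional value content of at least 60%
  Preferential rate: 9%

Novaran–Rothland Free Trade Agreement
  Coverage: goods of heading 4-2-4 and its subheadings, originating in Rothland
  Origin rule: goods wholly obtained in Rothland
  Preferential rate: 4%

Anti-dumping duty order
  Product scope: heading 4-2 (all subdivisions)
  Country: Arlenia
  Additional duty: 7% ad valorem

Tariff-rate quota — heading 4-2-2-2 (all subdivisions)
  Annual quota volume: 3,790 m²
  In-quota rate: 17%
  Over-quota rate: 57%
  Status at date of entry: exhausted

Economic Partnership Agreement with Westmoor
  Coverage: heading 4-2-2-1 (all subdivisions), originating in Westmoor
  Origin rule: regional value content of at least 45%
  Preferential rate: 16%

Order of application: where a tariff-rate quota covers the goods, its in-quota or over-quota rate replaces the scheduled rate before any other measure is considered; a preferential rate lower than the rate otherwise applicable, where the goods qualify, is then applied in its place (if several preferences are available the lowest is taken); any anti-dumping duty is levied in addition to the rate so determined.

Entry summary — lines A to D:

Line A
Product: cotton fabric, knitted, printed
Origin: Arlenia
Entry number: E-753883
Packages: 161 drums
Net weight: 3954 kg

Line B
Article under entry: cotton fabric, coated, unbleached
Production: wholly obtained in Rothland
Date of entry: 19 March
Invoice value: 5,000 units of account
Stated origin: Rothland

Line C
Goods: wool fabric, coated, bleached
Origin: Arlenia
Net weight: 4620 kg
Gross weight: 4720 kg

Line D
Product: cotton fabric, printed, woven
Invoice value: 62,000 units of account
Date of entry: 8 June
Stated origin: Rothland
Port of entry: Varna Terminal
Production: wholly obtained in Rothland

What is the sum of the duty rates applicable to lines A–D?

Line A: cotton → 4-2; knitted → 4-2-1; printed → 4-2-1-2. Scheduled 15%. anti-dumping (Arlenia, 4-2): +7%; total 15% + 7% = 22%. → 22%.
Line B: cotton → 4-2; coated → 4-2-2; unbleached → 4-2-2-2. Scheduled 33%. quota on 4-2-2-2 exhausted → over-quota 57%; Rothland agreement on 4-2-4: 4-2-2-2 not covered. → 57%.
Line C: wool → 4-1; coated → 4-1-2; bleached → 4-1-2-1. Scheduled 31%. No special measure applies. → 31%.
Line D: cotton → 4-2; woven → 4-2-4; printed → 4-2-4-2. Scheduled 24%. Rothland agreement on 4-2-4: wholly obtained → 4% available; preferential 4%. → 4%.
Sum: 22% + 57% + 31% + 4% = 114%.

114%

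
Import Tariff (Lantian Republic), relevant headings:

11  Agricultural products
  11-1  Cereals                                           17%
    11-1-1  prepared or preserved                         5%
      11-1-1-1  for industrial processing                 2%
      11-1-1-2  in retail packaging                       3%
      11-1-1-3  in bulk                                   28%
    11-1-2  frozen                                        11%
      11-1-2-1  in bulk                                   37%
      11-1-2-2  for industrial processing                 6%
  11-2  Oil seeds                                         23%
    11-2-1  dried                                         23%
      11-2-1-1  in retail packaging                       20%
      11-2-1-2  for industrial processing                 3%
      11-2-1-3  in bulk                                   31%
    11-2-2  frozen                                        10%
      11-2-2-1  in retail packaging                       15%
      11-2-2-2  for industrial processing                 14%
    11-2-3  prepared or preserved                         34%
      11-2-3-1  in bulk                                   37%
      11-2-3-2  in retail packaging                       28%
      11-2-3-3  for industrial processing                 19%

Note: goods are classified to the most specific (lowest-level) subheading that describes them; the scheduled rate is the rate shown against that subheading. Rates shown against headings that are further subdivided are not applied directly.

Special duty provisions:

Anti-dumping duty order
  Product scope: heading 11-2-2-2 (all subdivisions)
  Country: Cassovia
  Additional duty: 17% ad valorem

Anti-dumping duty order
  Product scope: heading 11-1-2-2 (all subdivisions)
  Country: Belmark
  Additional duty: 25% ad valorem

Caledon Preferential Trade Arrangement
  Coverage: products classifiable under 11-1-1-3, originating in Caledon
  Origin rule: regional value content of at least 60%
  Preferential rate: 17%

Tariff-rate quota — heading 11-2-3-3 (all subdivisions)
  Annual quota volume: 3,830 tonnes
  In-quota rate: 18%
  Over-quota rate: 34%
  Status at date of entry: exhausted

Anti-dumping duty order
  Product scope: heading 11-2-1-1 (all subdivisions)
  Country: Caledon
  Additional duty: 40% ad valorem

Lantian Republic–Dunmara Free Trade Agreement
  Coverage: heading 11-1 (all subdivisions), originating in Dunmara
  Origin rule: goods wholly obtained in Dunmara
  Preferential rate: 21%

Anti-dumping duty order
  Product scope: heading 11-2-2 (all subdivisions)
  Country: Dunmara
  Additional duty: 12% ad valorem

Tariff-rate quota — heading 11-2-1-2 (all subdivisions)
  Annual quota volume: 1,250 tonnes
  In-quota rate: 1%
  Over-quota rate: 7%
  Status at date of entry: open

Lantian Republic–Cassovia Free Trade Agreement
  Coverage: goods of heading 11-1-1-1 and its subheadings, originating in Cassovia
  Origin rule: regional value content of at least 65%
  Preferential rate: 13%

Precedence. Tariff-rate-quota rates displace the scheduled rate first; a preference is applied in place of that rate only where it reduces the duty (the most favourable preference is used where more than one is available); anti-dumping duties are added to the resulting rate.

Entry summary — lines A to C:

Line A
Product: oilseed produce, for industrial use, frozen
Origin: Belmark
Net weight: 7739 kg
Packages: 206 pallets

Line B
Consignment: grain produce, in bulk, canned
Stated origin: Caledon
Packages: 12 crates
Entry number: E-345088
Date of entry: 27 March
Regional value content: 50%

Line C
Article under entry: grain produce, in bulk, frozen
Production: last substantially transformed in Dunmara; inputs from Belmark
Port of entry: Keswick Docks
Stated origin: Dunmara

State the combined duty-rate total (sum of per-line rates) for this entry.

79%

Line A: oilseed → 11-2; frozen → 11-2-2; for industrial use → 11-2-2-2. Scheduled 14%. No special measure applies. → 14%.
Line B: grain → 11-1; canned → 11-1-1; in bulk → 11-1-1-3. Scheduled 28%. Caledon agreement on 11-1-1-3: RVC < 60%. → 28%.
Line C: grain → 11-1; frozen → 11-1-2; in bulk → 11-1-2-1. Scheduled 37%. Dunmara agreement on 11-1: not wholly obtained. → 37%.
Sum: 14% + 28% + 37% = 79%.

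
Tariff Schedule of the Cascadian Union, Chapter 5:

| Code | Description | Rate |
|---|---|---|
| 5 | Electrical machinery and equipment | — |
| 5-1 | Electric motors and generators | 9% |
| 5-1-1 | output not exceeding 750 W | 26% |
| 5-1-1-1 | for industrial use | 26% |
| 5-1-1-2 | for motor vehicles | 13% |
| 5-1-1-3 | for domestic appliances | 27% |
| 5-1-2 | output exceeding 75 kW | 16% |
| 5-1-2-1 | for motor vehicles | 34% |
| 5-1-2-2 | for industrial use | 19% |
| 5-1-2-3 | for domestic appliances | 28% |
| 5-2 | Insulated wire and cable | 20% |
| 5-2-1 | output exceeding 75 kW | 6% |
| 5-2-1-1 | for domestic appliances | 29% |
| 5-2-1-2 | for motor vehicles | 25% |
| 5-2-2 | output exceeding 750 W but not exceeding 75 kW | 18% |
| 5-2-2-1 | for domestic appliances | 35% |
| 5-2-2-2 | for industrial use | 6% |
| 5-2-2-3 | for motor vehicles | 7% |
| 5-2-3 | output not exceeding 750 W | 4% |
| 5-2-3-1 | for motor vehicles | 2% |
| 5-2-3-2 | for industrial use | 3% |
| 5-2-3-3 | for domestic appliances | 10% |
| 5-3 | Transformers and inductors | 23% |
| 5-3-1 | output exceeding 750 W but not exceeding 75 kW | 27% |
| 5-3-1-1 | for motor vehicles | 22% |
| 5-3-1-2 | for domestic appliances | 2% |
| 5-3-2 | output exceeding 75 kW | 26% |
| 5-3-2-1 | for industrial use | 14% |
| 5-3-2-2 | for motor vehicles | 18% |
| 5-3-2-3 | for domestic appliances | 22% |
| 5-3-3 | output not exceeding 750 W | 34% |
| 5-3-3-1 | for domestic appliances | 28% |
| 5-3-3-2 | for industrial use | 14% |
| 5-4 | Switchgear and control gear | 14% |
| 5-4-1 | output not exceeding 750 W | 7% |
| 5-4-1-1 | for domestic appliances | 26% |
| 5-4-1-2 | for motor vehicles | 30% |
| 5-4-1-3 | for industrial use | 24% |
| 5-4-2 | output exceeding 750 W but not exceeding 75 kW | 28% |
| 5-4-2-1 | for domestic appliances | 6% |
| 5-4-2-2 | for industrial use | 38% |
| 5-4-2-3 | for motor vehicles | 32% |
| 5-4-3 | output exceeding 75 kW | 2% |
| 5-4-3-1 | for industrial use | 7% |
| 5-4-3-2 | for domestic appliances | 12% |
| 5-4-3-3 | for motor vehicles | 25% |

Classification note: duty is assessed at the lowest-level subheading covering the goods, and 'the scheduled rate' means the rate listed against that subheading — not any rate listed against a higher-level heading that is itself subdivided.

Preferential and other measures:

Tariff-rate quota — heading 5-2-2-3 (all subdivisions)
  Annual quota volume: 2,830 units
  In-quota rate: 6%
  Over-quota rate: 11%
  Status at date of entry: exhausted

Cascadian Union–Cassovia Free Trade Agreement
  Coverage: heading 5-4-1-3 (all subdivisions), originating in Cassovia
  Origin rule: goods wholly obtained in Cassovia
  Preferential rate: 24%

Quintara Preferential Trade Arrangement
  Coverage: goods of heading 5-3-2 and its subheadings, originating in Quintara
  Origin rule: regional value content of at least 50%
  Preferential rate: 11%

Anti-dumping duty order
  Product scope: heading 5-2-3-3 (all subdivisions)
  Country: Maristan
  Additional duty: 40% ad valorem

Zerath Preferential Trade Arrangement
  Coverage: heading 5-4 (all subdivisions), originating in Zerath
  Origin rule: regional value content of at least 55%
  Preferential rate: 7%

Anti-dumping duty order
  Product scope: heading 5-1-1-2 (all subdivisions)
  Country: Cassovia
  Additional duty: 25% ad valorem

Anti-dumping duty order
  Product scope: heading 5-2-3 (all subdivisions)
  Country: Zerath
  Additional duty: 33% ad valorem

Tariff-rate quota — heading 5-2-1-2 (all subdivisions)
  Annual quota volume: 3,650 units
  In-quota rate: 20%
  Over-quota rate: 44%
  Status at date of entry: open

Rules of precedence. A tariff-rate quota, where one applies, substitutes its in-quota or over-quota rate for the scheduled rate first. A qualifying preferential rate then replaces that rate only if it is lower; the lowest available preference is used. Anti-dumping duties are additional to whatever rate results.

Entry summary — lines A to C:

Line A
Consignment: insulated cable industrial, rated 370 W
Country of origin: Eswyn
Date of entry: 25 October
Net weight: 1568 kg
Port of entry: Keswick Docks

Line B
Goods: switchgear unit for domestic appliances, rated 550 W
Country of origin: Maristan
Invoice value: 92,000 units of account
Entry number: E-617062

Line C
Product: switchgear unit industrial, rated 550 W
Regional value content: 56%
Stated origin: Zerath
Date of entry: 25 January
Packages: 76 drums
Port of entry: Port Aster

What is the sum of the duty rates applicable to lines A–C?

36%

Line A: insulated cable → 5-2; rated 370 W → 5-2-3; industrial → 5-2-3-2. Scheduled 3%. No special measure applies. → 3%.
Line B: switchgear unit → 5-4; rated 550 W → 5-4-1; for domestic appliances → 5-4-1-1. Scheduled 26%. No special measure applies. → 26%.
Line C: switchgear unit → 5-4; rated 550 W → 5-4-1; industrial → 5-4-1-3. Scheduled 24%. Zerath agreement on 5-4: RVC ≥ 55% → 7% available; preferential 7%. → 7%.
Sum: 3% + 26% + 7% = 36%.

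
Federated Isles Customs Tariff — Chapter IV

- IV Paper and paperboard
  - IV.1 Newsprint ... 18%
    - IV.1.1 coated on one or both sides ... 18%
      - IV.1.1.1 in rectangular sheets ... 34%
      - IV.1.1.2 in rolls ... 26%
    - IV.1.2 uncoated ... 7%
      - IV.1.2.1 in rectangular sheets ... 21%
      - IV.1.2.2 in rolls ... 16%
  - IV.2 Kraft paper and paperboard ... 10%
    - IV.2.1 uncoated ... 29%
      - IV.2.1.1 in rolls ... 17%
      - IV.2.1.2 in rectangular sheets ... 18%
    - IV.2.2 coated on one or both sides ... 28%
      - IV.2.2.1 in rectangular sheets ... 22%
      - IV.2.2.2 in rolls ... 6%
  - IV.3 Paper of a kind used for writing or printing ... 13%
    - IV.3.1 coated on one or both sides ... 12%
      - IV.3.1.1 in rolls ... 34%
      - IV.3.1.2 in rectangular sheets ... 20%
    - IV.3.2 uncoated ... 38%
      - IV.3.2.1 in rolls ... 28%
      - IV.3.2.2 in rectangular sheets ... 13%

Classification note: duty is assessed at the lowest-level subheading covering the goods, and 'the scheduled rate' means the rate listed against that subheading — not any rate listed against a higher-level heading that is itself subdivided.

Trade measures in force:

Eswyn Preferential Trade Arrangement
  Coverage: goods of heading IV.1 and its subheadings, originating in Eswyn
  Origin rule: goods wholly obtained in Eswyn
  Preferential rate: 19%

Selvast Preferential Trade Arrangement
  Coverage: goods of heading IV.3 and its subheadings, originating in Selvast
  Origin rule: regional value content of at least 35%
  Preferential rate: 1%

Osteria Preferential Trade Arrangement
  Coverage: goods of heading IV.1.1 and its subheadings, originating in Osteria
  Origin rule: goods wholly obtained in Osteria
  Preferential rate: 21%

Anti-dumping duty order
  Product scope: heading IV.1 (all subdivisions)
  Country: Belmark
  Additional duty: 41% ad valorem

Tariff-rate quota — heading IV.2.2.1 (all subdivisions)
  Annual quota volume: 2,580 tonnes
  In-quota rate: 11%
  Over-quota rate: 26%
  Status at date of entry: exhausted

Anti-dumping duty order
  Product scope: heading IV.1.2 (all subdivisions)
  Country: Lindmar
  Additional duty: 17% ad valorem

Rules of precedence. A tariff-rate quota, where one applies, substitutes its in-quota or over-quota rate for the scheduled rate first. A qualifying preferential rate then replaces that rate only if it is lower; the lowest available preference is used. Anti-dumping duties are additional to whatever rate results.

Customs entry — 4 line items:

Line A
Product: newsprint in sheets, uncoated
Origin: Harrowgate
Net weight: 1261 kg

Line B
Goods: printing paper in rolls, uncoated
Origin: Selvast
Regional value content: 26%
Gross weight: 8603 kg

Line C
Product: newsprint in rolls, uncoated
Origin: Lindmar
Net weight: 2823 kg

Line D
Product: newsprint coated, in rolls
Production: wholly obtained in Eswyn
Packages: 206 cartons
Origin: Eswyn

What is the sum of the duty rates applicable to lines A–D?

101%

Line A: newsprint → IV.1; uncoated → IV.1.2; in sheets → IV.1.2.1. Scheduled 21%. No special measure applies. → 21%.
Line B: printing paper → IV.3; uncoated → IV.3.2; in rolls → IV.3.2.1. Scheduled 28%. Selvast agreement on IV.3: RVC < 35%. → 28%.
Line C: newsprint → IV.1; uncoated → IV.1.2; in rolls → IV.1.2.2. Scheduled 16%. anti-dumping (Lindmar, IV.1.2): +17%; total 16% + 17% = 33%. → 33%.
Line D: newsprint → IV.1; coated → IV.1.1; in rolls → IV.1.1.2. Scheduled 26%. Eswyn agreement on IV.1: wholly obtained → 19% available; preferential 19%. → 19%.
Sum: 21% + 28% + 33% + 19% = 101%.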